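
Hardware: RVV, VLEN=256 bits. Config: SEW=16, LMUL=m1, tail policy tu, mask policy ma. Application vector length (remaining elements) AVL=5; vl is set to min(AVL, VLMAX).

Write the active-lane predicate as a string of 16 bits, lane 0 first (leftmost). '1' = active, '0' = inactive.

VLMAX = (256 × 1) / 16 = 16 lanes
vl ← min(5, 16) = 5
bits (lane 0 leftmost): 1111100000000000

predicate = 1111100000000000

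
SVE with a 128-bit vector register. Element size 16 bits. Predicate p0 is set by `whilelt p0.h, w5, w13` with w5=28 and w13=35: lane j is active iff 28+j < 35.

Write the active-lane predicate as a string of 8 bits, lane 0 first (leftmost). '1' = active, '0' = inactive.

lane count: 128 div 16 = 8
active while 28+j < 35, i.e. j ∈ [0,7) capped at 8 ⇒ 7
bits (lane 0 leftmost): 11111110

predicate = 11111110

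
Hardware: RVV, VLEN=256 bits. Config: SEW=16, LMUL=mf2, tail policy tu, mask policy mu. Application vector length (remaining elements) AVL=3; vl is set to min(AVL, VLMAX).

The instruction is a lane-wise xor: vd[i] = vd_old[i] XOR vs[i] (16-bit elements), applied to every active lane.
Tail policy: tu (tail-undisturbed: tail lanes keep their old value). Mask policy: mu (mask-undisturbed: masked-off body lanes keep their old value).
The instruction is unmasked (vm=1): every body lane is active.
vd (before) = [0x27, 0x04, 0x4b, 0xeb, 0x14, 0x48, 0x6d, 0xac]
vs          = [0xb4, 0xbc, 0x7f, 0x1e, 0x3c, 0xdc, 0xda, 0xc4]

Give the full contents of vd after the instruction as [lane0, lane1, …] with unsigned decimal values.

vd = [147, 184, 52, 235, 20, 72, 109, 172]

lanes per group: 256·1/2/16 = 8
vl ← min(3, 8) = 3
vd[0] xor(0x27,0xb4) -> 0x93
vd[1] xor(0x04,0xbc) -> 0xb8
vd[2] xor(0x4b,0x7f) -> 0x34
vd[3] tail/keep -> 0xeb
vd[4] tail/keep -> 0x14
vd[5] tail/keep -> 0x48
vd[6] tail/keep -> 0x6d
vd[7] tail/keep -> 0xac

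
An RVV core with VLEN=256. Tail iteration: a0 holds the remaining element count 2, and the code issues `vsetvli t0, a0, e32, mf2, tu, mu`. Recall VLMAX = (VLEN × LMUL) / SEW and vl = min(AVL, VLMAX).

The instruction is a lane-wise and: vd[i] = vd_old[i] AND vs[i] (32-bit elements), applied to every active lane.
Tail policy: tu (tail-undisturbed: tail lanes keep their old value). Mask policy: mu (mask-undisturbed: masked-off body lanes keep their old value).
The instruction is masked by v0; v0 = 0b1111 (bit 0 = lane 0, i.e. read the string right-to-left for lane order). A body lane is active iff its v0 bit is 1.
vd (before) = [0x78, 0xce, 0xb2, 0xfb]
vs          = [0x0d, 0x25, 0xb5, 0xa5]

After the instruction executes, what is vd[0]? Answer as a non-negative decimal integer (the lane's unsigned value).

vd[0] = 8

VLMAX = (256 × 1/2) / 32 = 4 lanes
vl ← min(2, 4) = 2
vd[0] and(0x78,0x0d) -> 0x08
vd[1] and(0xce,0x25) -> 0x04
vd[2] tail/keep -> 0xb2
vd[3] tail/keep -> 0xfb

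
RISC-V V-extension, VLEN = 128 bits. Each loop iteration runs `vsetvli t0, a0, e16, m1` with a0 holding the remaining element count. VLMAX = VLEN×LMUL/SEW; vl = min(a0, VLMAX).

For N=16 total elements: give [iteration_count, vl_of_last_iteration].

VLMAX = (128 × 1) / 16 = 8 lanes
16 elements at 8/iter → 2 passes, remainder 8 on the last

[iterations, last_vl] = [2, 8]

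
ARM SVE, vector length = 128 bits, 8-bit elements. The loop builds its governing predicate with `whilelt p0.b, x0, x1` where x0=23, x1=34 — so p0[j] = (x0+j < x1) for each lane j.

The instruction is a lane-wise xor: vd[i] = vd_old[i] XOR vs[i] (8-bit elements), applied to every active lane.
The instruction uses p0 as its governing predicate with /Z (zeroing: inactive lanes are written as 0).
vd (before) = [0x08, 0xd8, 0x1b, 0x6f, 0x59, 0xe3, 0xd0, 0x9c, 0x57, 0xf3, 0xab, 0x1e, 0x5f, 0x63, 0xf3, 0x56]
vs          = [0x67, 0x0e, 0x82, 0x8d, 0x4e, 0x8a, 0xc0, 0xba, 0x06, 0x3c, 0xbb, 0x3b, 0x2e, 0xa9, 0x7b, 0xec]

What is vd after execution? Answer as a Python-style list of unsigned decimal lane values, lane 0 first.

vd = [111, 214, 153, 226, 23, 105, 16, 38, 81, 207, 16, 0, 0, 0, 0, 0]

128-bit reg / 8-bit elem → 16 lanes
p0[j] = (23+j < 34); true for j=0..10 → 11 lanes set
  i=0: xor(0x08,0x67) → 111
  i=1: xor(0xd8,0x0e) → 214
  i=2: xor(0x1b,0x82) → 153
  i=3: xor(0x6f,0x8d) → 226
  i=4: xor(0x59,0x4e) → 23
  i=5: xor(0xe3,0x8a) → 105
  i=6: xor(0xd0,0xc0) → 16
  i=7: xor(0x9c,0xba) → 38
  i=8: xor(0x57,0x06) → 81
  i=9: xor(0xf3,0x3c) → 207
  i=10: xor(0xab,0xbb) → 16
  i=11: tail/zero → 0
  i=12: tail/zero → 0
  i=13: tail/zero → 0
  i=14: tail/zero → 0
  i=15: tail/zero → 0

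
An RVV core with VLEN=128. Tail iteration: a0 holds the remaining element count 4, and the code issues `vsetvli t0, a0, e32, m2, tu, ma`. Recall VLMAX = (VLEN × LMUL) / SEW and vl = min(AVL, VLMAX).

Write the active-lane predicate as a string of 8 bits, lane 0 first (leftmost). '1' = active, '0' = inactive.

predicate = 11110000

VLMAX = (128 × 2) / 32 = 8 lanes
AVL=4 ≤ VLMAX=8, so vl = 4
bits (lane 0 leftmost): 11110000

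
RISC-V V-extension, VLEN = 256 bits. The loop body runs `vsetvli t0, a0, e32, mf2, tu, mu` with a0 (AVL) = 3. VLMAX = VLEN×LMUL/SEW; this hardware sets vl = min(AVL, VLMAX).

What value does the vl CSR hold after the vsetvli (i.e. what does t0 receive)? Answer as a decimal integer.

vl = 3

VLMAX = VLEN×LMUL/SEW = 256×1/2/32 = 4
AVL=3 ≤ VLMAX=4, so vl = 3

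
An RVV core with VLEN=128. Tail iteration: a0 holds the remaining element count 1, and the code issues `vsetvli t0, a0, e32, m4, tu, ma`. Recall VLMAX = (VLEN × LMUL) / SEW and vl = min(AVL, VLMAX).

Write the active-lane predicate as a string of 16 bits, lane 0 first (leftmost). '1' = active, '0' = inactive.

VLMAX = VLEN×LMUL/SEW = 128×4/32 = 16
vl = min(AVL, VLMAX) = min(1, 16) = 1
bits (lane 0 leftmost): 1000000000000000

predicate = 1000000000000000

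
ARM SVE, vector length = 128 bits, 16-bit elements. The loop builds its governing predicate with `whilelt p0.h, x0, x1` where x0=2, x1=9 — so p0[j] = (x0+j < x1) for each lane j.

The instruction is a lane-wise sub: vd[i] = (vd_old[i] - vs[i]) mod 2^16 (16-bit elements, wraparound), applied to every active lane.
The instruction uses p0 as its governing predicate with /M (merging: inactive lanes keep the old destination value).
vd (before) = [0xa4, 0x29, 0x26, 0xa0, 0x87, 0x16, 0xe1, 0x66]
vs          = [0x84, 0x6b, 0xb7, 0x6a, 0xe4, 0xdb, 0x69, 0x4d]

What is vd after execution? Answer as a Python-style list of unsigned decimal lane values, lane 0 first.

register lanes = 128/16 = 8
active while 2+j < 9, i.e. j ∈ [0,7) capped at 8 ⇒ 7
[0] sub(0xa4,0x84) = 0x20
[1] sub(0x29,0x6b) = 0xffbe
[2] sub(0x26,0xb7) = 0xff6f
[3] sub(0xa0,0x6a) = 0x36
[4] sub(0x87,0xe4) = 0xffa3
[5] sub(0x16,0xdb) = 0xff3b
[6] sub(0xe1,0x69) = 0x78
[7] tail/keep = 0x66

vd = [32, 65470, 65391, 54, 65443, 65339, 120, 102]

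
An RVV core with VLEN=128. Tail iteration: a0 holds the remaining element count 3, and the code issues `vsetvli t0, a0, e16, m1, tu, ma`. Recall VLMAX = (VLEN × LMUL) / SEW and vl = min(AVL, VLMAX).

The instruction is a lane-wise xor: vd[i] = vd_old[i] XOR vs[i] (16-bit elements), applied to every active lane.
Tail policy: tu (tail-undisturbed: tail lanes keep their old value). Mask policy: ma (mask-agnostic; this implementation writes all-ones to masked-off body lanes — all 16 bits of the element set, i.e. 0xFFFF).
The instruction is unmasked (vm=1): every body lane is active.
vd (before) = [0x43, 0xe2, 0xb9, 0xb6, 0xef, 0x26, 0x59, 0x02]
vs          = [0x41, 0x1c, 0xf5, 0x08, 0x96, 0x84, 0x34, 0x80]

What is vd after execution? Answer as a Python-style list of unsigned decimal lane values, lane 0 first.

vd = [2, 254, 76, 182, 239, 38, 89, 2]

lanes per group: 128·1/16 = 8
vl = min(AVL, VLMAX) = min(3, 8) = 3
lane  0: xor(0x43,0x41) ⇒ 0x02
lane  1: xor(0xe2,0x1c) ⇒ 0xfe
lane  2: xor(0xb9,0xf5) ⇒ 0x4c
lane  3: tail/keep ⇒ 0xb6
lane  4: tail/keep ⇒ 0xef
lane  5: tail/keep ⇒ 0x26
lane  6: tail/keep ⇒ 0x59
lane  7: tail/keep ⇒ 0x02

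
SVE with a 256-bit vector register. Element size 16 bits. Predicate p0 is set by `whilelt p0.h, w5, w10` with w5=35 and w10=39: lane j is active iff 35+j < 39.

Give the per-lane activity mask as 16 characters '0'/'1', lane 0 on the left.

256-bit reg / 16-bit elem → 16 lanes
active while 35+j < 39, i.e. j ∈ [0,4) capped at 16 ⇒ 4
bits (lane 0 leftmost): 1111000000000000

predicate = 1111000000000000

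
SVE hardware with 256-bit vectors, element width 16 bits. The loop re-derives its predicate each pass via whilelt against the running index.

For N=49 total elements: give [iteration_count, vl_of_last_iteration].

[iterations, last_vl] = [4, 1]

register lanes = 256/16 = 16
49 elements at 16/iter → 4 passes, remainder 1 on the last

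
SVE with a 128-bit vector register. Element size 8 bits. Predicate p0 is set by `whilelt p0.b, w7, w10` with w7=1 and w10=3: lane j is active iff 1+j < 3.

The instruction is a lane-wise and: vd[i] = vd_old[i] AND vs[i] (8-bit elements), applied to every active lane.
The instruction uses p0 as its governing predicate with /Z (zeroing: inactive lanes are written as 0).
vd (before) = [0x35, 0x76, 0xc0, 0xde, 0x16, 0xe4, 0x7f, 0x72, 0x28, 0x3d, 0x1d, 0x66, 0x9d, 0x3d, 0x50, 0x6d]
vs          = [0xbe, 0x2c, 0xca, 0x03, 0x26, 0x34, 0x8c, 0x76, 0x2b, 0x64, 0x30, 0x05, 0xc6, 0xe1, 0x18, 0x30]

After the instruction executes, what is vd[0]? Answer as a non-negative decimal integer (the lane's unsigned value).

128-bit reg / 8-bit elem → 16 lanes
whilelt: lane j active iff 1+j < 3 → j < 2 → 2 active
[0] and(0x35,0xbe) = 0x34
[1] and(0x76,0x2c) = 0x24
[2] tail/zero = 0x00
[3] tail/zero = 0x00
[4] tail/zero = 0x00
[5] tail/zero = 0x00
[6] tail/zero = 0x00
[7] tail/zero = 0x00
[8] tail/zero = 0x00
[9] tail/zero = 0x00
[10] tail/zero = 0x00
[11] tail/zero = 0x00
[12] tail/zero = 0x00
[13] tail/zero = 0x00
[14] tail/zero = 0x00
[15] tail/zero = 0x00

vd[0] = 52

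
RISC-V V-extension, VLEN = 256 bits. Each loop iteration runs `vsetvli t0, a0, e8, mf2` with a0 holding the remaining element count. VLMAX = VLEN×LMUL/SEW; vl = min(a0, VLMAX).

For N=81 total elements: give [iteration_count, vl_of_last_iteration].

[iterations, last_vl] = [6, 1]

VLMAX = VLEN×LMUL/SEW = 256×1/2/8 = 16
N=81: ⌈81/16⌉ = 6 iters; last vl = 81 − 5×16 = 1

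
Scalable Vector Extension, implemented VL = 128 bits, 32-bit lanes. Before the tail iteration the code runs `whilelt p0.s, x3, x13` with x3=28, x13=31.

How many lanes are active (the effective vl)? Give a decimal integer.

lane count: 128 div 32 = 4
whilelt: lane j active iff 28+j < 31 → j < 3 → 3 active

vl = 3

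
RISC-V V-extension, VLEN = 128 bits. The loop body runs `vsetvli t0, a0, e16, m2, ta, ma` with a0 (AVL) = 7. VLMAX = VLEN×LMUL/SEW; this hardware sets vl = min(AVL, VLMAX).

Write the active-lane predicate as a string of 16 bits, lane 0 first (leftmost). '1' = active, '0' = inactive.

predicate = 1111111000000000

lanes per group: 128·2/16 = 16
vl = min(AVL, VLMAX) = min(7, 16) = 7
bits (lane 0 leftmost): 1111111000000000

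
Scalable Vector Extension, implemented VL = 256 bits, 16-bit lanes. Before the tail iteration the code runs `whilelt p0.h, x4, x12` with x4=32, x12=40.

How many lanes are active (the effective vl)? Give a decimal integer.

vl = 8

256-bit reg / 16-bit elem → 16 lanes
active while 32+j < 40, i.e. j ∈ [0,8) capped at 16 ⇒ 8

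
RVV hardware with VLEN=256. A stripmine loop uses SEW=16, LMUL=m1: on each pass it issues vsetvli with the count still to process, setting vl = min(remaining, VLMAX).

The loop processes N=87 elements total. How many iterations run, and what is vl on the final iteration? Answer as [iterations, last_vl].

[iterations, last_vl] = [6, 7]

lanes per group: 256·1/16 = 16
iterations = ceil(87/16) = 6; final-pass vl = 7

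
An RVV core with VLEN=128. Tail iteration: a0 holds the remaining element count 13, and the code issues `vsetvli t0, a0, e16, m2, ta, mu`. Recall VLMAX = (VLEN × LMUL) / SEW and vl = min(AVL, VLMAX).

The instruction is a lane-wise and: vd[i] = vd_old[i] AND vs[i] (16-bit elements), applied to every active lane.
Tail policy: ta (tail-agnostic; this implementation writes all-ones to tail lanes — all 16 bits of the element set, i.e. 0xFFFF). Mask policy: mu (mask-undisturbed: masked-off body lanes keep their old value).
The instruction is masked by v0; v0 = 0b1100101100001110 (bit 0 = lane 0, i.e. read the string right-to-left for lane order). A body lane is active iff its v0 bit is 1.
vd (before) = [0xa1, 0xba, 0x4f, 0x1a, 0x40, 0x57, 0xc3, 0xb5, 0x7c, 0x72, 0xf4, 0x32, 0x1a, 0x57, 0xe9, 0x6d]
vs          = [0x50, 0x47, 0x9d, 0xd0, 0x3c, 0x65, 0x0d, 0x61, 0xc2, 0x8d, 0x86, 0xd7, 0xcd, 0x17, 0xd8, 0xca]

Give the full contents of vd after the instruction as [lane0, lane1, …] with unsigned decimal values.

vd = [161, 2, 13, 16, 64, 87, 195, 181, 64, 0, 244, 18, 26, 65535, 65535, 65535]

VLMAX = (128 × 2) / 16 = 16 lanes
AVL=13 ≤ VLMAX=16, so vl = 13
vd[0] mask-off/keep -> 0xa1
vd[1] and(0xba,0x47) -> 0x02
vd[2] and(0x4f,0x9d) -> 0x0d
vd[3] and(0x1a,0xd0) -> 0x10
vd[4] mask-off/keep -> 0x40
vd[5] mask-off/keep -> 0x57
vd[6] mask-off/keep -> 0xc3
vd[7] mask-off/keep -> 0xb5
vd[8] and(0x7c,0xc2) -> 0x40
vd[9] and(0x72,0x8d) -> 0x00
vd[10] mask-off/keep -> 0xf4
vd[11] and(0x32,0xd7) -> 0x12
vd[12] mask-off/keep -> 0x1a
vd[13] tail/ones -> 0xffff
vd[14] tail/ones -> 0xffff
vd[15] tail/ones -> 0xffff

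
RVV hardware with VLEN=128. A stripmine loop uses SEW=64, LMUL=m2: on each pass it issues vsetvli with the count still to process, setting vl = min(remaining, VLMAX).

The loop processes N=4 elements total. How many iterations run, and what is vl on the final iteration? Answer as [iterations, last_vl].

lanes per group: 128·2/64 = 4
N=4: ⌈4/4⌉ = 1 iters; last vl = 4 − 0×4 = 4

[iterations, last_vl] = [1, 4]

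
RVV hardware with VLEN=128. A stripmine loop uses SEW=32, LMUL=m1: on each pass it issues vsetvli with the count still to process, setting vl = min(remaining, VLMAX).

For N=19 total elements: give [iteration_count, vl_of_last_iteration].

[iterations, last_vl] = [5, 3]

VLMAX = VLEN×LMUL/SEW = 128×1/32 = 4
N=19: ⌈19/4⌉ = 5 iters; last vl = 19 − 4×4 = 3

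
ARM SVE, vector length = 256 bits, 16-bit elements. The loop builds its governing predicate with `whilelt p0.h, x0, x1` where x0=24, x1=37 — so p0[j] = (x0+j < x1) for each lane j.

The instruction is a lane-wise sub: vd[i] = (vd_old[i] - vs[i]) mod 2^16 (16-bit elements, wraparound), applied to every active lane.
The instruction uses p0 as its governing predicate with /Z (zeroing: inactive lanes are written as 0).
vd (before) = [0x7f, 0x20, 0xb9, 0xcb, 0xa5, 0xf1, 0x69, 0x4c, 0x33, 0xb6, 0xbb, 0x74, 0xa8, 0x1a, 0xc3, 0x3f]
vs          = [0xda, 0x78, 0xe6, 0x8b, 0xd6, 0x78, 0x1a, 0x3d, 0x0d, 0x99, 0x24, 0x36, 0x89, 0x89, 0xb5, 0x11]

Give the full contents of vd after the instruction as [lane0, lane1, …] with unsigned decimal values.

vd = [65445, 65448, 65491, 64, 65487, 121, 79, 15, 38, 29, 151, 62, 31, 0, 0, 0]

lane count: 256 div 16 = 16
p0[j] = (24+j < 37); true for j=0..12 → 13 lanes set
lane  0: sub(0x7f,0xda) ⇒ 0xffa5
lane  1: sub(0x20,0x78) ⇒ 0xffa8
lane  2: sub(0xb9,0xe6) ⇒ 0xffd3
lane  3: sub(0xcb,0x8b) ⇒ 0x40
lane  4: sub(0xa5,0xd6) ⇒ 0xffcf
lane  5: sub(0xf1,0x78) ⇒ 0x79
lane  6: sub(0x69,0x1a) ⇒ 0x4f
lane  7: sub(0x4c,0x3d) ⇒ 0x0f
lane  8: sub(0x33,0x0d) ⇒ 0x26
lane  9: sub(0xb6,0x99) ⇒ 0x1d
lane 10: sub(0xbb,0x24) ⇒ 0x97
lane 11: sub(0x74,0x36) ⇒ 0x3e
lane 12: sub(0xa8,0x89) ⇒ 0x1f
lane 13: tail/zero ⇒ 0x00
lane 14: tail/zero ⇒ 0x00
lane 15: tail/zero ⇒ 0x00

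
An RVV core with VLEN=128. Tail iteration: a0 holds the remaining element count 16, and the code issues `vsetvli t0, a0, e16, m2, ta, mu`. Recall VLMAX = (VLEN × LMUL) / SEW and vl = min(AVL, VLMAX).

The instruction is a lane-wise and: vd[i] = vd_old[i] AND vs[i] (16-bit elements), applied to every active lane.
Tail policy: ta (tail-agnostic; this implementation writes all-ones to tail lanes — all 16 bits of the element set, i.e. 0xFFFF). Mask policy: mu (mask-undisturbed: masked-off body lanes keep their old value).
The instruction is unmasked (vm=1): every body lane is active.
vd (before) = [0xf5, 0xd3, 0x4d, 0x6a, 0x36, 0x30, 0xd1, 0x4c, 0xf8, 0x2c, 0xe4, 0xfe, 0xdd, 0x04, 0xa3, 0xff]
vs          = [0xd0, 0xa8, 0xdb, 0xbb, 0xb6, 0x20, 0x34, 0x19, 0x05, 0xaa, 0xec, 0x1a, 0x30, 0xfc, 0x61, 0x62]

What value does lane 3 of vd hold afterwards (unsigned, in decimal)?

vd[3] = 42

VLMAX = VLEN×LMUL/SEW = 128×2/16 = 16
vl ← min(16, 16) = 16
[0] and(0xf5,0xd0) = 0xd0
[1] and(0xd3,0xa8) = 0x80
[2] and(0x4d,0xdb) = 0x49
[3] and(0x6a,0xbb) = 0x2a
[4] and(0x36,0xb6) = 0x36
[5] and(0x30,0x20) = 0x20
[6] and(0xd1,0x34) = 0x10
[7] and(0x4c,0x19) = 0x08
[8] and(0xf8,0x05) = 0x00
[9] and(0x2c,0xaa) = 0x28
[10] and(0xe4,0xec) = 0xe4
[11] and(0xfe,0x1a) = 0x1a
[12] and(0xdd,0x30) = 0x10
[13] and(0x04,0xfc) = 0x04
[14] and(0xa3,0x61) = 0x21
[15] and(0xff,0x62) = 0x62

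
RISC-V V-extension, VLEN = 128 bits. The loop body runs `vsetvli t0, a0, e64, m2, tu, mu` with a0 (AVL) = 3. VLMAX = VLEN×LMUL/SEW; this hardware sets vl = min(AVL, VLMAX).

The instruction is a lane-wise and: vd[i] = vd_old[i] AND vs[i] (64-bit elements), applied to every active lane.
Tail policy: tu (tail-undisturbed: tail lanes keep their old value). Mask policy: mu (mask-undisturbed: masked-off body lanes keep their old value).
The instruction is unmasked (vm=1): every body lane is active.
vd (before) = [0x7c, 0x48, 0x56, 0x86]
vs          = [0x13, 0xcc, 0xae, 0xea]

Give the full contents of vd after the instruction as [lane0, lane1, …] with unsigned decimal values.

vd = [16, 72, 6, 134]

lanes per group: 128·2/64 = 4
AVL=3 ≤ VLMAX=4, so vl = 3
lane  0: and(0x7c,0x13) ⇒ 0x10
lane  1: and(0x48,0xcc) ⇒ 0x48
lane  2: and(0x56,0xae) ⇒ 0x06
lane  3: tail/keep ⇒ 0x86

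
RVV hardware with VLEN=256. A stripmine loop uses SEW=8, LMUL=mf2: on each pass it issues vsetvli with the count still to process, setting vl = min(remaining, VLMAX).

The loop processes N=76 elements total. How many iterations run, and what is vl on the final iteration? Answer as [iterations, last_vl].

VLMAX = VLEN×LMUL/SEW = 256×1/2/8 = 16
N=76: ⌈76/16⌉ = 5 iters; last vl = 76 − 4×16 = 12

[iterations, last_vl] = [5, 12]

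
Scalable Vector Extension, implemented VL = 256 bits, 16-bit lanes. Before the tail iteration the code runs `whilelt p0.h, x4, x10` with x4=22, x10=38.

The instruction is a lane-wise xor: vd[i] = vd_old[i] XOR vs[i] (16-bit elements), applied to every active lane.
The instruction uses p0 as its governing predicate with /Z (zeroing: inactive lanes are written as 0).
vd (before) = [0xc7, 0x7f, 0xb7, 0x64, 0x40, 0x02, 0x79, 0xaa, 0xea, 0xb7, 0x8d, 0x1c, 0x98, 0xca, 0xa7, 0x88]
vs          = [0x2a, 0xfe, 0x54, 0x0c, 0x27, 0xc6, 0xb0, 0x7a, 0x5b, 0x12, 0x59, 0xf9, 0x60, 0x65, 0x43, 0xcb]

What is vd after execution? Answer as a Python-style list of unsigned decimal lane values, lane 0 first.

lane count: 256 div 16 = 16
whilelt: lane j active iff 22+j < 38 → j < 16 → 16 active
vd[0] xor(0xc7,0x2a) -> 0xed
vd[1] xor(0x7f,0xfe) -> 0x81
vd[2] xor(0xb7,0x54) -> 0xe3
vd[3] xor(0x64,0x0c) -> 0x68
vd[4] xor(0x40,0x27) -> 0x67
vd[5] xor(0x02,0xc6) -> 0xc4
vd[6] xor(0x79,0xb0) -> 0xc9
vd[7] xor(0xaa,0x7a) -> 0xd0
vd[8] xor(0xea,0x5b) -> 0xb1
vd[9] xor(0xb7,0x12) -> 0xa5
vd[10] xor(0x8d,0x59) -> 0xd4
vd[11] xor(0x1c,0xf9) -> 0xe5
vd[12] xor(0x98,0x60) -> 0xf8
vd[13] xor(0xca,0x65) -> 0xaf
vd[14] xor(0xa7,0x43) -> 0xe4
vd[15] xor(0x88,0xcb) -> 0x43

vd = [237, 129, 227, 104, 103, 196, 201, 208, 177, 165, 212, 229, 248, 175, 228, 67]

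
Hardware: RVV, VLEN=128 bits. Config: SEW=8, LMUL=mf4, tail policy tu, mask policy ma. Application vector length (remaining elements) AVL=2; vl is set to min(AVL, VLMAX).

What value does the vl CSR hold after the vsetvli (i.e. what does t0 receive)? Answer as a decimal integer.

vl = 2

VLMAX = (128 × 1/4) / 8 = 4 lanes
vl = min(AVL, VLMAX) = min(2, 4) = 2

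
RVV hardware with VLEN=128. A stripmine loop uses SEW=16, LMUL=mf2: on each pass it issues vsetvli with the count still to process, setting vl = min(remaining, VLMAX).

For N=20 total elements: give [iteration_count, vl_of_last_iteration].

[iterations, last_vl] = [5, 4]

lanes per group: 128·1/2/16 = 4
N=20: ⌈20/4⌉ = 5 iters; last vl = 20 − 4×4 = 4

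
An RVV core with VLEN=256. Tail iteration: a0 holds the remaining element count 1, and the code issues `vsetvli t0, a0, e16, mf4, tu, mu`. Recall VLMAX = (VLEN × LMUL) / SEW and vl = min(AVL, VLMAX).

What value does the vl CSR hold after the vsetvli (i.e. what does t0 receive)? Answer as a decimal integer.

VLMAX = VLEN×LMUL/SEW = 256×1/4/16 = 4
AVL=1 ≤ VLMAX=4, so vl = 1

vl = 1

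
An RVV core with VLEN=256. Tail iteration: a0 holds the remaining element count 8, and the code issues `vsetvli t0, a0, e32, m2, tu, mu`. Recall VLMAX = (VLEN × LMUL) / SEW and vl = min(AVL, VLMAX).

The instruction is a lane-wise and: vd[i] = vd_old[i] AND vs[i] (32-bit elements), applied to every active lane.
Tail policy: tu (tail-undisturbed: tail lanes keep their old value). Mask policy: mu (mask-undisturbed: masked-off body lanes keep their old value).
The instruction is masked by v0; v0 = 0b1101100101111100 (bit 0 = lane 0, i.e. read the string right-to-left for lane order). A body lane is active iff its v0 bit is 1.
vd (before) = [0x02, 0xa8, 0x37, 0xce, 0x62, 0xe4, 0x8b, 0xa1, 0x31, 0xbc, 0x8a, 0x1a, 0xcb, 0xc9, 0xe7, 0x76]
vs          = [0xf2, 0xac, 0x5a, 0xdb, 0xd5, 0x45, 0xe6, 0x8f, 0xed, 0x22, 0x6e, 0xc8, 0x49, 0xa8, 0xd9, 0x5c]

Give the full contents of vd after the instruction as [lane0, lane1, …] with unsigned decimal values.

VLMAX = (256 × 2) / 32 = 16 lanes
vl ← min(8, 16) = 8
vd[0] mask-off/keep -> 0x02
vd[1] mask-off/keep -> 0xa8
vd[2] and(0x37,0x5a) -> 0x12
vd[3] and(0xce,0xdb) -> 0xca
vd[4] and(0x62,0xd5) -> 0x40
vd[5] and(0xe4,0x45) -> 0x44
vd[6] and(0x8b,0xe6) -> 0x82
vd[7] mask-off/keep -> 0xa1
vd[8] tail/keep -> 0x31
vd[9] tail/keep -> 0xbc
vd[10] tail/keep -> 0x8a
vd[11] tail/keep -> 0x1a
vd[12] tail/keep -> 0xcb
vd[13] tail/keep -> 0xc9
vd[14] tail/keep -> 0xe7
vd[15] tail/keep -> 0x76

vd = [2, 168, 18, 202, 64, 68, 130, 161, 49, 188, 138, 26, 203, 201, 231, 118]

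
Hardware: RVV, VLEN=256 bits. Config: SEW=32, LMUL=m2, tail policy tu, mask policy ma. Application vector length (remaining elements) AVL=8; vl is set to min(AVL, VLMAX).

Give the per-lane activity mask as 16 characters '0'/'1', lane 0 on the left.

predicate = 1111111100000000

lanes per group: 256·2/32 = 16
AVL=8 ≤ VLMAX=16, so vl = 8
bits (lane 0 leftmost): 1111111100000000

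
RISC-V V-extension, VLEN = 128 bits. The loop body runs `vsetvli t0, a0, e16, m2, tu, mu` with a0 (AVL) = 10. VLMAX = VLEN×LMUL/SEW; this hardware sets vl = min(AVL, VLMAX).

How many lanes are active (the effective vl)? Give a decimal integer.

VLMAX = VLEN×LMUL/SEW = 128×2/16 = 16
AVL=10 ≤ VLMAX=16, so vl = 10

vl = 10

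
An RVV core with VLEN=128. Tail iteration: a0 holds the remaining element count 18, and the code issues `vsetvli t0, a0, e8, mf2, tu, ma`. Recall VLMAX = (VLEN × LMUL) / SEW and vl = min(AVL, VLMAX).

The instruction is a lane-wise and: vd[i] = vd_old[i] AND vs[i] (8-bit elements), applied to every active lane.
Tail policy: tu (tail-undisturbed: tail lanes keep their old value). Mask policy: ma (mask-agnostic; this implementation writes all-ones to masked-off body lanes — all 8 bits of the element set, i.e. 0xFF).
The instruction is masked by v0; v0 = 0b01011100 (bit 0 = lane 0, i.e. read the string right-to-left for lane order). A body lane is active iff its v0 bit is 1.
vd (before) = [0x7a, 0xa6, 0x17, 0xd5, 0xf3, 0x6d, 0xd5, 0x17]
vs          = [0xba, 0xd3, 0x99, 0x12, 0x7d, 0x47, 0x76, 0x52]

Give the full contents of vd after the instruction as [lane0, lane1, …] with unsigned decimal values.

vd = [255, 255, 17, 16, 113, 255, 84, 255]

VLMAX = VLEN×LMUL/SEW = 128×1/2/8 = 8
vl ← min(18, 8) = 8
lane  0: mask-off/ones ⇒ 0xff
lane  1: mask-off/ones ⇒ 0xff
lane  2: and(0x17,0x99) ⇒ 0x11
lane  3: and(0xd5,0x12) ⇒ 0x10
lane  4: and(0xf3,0x7d) ⇒ 0x71
lane  5: mask-off/ones ⇒ 0xff
lane  6: and(0xd5,0x76) ⇒ 0x54
lane  7: mask-off/ones ⇒ 0xff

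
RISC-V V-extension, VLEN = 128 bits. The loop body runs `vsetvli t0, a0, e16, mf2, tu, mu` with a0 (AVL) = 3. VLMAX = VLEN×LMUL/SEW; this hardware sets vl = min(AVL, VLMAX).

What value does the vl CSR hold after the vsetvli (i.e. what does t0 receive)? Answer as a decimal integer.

vl = 3

lanes per group: 128·1/2/16 = 4
AVL=3 ≤ VLMAX=4, so vl = 3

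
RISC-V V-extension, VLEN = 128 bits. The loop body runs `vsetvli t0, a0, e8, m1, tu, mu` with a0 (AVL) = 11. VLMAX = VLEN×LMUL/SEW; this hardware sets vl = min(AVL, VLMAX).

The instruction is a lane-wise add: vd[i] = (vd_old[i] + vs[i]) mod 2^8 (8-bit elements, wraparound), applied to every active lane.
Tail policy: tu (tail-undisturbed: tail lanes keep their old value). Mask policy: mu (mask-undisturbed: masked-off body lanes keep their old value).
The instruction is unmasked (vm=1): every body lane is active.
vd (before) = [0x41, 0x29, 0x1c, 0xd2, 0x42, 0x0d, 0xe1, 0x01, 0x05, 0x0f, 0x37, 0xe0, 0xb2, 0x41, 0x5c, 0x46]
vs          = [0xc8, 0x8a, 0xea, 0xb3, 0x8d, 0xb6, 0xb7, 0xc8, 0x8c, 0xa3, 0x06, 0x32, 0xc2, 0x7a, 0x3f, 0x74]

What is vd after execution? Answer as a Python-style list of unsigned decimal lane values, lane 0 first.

vd = [9, 179, 6, 133, 207, 195, 152, 201, 145, 178, 61, 224, 178, 65, 92, 70]

VLMAX = VLEN×LMUL/SEW = 128×1/8 = 16
vl = min(AVL, VLMAX) = min(11, 16) = 11
lane  0: add(0x41,0xc8) ⇒ 0x09
lane  1: add(0x29,0x8a) ⇒ 0xb3
lane  2: add(0x1c,0xea) ⇒ 0x06
lane  3: add(0xd2,0xb3) ⇒ 0x85
lane  4: add(0x42,0x8d) ⇒ 0xcf
lane  5: add(0x0d,0xb6) ⇒ 0xc3
lane  6: add(0xe1,0xb7) ⇒ 0x98
lane  7: add(0x01,0xc8) ⇒ 0xc9
lane  8: add(0x05,0x8c) ⇒ 0x91
lane  9: add(0x0f,0xa3) ⇒ 0xb2
lane 10: add(0x37,0x06) ⇒ 0x3d
lane 11: tail/keep ⇒ 0xe0
lane 12: tail/keep ⇒ 0xb2
lane 13: tail/keep ⇒ 0x41
lane 14: tail/keep ⇒ 0x5c
lane 15: tail/keep ⇒ 0x46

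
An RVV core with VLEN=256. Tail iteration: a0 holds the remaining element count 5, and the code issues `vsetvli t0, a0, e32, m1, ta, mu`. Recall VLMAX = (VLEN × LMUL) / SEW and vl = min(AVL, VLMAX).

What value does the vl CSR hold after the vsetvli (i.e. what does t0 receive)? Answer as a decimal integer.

vl = 5

lanes per group: 256·1/32 = 8
vl ← min(5, 8) = 5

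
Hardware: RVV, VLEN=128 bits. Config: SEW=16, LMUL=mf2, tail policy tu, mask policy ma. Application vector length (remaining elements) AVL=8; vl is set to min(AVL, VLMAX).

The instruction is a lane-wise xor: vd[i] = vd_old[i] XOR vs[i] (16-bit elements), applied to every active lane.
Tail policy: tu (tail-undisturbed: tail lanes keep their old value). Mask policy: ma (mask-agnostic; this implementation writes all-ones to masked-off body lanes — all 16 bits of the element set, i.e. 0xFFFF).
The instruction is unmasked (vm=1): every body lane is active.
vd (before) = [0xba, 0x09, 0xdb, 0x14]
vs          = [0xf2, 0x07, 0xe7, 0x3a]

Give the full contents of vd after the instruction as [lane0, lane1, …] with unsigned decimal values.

vd = [72, 14, 60, 46]

lanes per group: 128·1/2/16 = 4
AVL=8 > VLMAX=4, so vl = 4
  i=0: xor(0xba,0xf2) → 72
  i=1: xor(0x09,0x07) → 14
  i=2: xor(0xdb,0xe7) → 60
  i=3: xor(0x14,0x3a) → 46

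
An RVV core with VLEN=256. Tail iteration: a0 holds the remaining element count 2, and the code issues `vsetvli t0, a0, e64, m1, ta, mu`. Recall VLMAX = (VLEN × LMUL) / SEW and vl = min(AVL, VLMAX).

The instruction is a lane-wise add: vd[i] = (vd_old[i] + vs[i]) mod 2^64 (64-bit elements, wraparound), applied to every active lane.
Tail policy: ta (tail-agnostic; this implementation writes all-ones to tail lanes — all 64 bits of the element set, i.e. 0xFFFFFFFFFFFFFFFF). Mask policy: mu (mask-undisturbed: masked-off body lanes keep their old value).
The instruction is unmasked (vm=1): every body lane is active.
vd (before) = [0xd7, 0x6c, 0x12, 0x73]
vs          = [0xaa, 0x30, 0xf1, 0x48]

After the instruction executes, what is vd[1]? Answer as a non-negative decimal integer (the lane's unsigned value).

VLMAX = VLEN×LMUL/SEW = 256×1/64 = 4
AVL=2 ≤ VLMAX=4, so vl = 2
[0] add(0xd7,0xaa) = 0x181
[1] add(0x6c,0x30) = 0x9c
[2] tail/ones = 0xffffffffffffffff
[3] tail/ones = 0xffffffffffffffff

vd[1] = 156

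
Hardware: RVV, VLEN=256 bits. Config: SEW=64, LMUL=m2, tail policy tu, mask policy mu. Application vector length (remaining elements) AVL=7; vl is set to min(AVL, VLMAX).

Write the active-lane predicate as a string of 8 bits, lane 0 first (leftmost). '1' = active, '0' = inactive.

VLMAX = VLEN×LMUL/SEW = 256×2/64 = 8
vl ← min(7, 8) = 7
bits (lane 0 leftmost): 11111110

predicate = 11111110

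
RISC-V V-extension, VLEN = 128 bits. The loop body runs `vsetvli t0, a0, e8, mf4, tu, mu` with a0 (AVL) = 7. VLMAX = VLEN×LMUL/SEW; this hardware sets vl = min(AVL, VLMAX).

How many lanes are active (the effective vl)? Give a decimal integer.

lanes per group: 128·1/4/8 = 4
AVL=7 > VLMAX=4, so vl = 4

vl = 4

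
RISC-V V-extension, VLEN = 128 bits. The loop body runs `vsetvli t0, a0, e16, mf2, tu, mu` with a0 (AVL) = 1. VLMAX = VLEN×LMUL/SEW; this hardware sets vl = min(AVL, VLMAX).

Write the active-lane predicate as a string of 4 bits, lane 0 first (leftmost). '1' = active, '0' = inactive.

VLMAX = VLEN×LMUL/SEW = 128×1/2/16 = 4
vl ← min(1, 4) = 1
bits (lane 0 leftmost): 1000

predicate = 1000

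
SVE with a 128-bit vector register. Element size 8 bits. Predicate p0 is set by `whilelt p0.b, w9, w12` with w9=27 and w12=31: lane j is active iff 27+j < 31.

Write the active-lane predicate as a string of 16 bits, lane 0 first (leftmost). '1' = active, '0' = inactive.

register lanes = 128/8 = 16
whilelt: lane j active iff 27+j < 31 → j < 4 → 4 active
bits (lane 0 leftmost): 1111000000000000

predicate = 1111000000000000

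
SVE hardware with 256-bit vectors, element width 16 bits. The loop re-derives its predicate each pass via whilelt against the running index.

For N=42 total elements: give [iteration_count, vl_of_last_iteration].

[iterations, last_vl] = [3, 10]

lane count: 256 div 16 = 16
42 elements at 16/iter → 3 passes, remainder 10 on the last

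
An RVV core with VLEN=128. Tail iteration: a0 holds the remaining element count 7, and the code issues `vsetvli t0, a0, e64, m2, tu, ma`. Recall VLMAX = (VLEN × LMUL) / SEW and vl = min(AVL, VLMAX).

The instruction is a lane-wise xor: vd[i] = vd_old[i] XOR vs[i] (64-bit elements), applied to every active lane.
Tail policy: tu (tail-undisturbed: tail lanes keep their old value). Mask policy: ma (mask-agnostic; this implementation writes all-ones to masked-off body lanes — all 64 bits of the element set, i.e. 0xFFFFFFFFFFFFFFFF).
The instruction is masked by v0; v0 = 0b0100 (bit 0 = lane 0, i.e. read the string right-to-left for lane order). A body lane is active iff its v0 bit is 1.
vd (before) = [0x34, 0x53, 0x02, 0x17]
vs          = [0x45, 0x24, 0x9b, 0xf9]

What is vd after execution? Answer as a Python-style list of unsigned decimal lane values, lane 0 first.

vd = [18446744073709551615, 18446744073709551615, 153, 18446744073709551615]

VLMAX = (128 × 2) / 64 = 4 lanes
vl ← min(7, 4) = 4
  i=0: mask-off/ones → 18446744073709551615
  i=1: mask-off/ones → 18446744073709551615
  i=2: xor(0x02,0x9b) → 153
  i=3: mask-off/ones → 18446744073709551615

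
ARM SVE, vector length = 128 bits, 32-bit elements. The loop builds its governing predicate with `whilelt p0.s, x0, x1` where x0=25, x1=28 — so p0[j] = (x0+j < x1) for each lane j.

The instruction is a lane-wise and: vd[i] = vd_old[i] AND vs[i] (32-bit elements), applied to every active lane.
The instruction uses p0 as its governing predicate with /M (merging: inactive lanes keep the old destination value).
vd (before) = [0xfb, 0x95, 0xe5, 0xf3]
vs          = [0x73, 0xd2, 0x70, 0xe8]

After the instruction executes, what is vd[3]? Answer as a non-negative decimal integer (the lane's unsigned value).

lane count: 128 div 32 = 4
p0[j] = (25+j < 28); true for j=0..2 → 3 lanes set
[0] and(0xfb,0x73) = 0x73
[1] and(0x95,0xd2) = 0x90
[2] and(0xe5,0x70) = 0x60
[3] tail/keep = 0xf3

vd[3] = 243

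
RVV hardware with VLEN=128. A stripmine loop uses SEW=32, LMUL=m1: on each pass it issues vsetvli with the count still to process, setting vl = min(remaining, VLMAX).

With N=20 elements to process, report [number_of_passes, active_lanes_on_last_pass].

[iterations, last_vl] = [5, 4]

VLMAX = VLEN×LMUL/SEW = 128×1/32 = 4
20 elements at 4/iter → 5 passes, remainder 4 on the last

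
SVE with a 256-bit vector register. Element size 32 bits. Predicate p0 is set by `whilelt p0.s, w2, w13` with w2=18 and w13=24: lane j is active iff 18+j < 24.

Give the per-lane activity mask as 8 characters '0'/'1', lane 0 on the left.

predicate = 11111100

register lanes = 256/32 = 8
active while 18+j < 24, i.e. j ∈ [0,6) capped at 8 ⇒ 6
bits (lane 0 leftmost): 11111100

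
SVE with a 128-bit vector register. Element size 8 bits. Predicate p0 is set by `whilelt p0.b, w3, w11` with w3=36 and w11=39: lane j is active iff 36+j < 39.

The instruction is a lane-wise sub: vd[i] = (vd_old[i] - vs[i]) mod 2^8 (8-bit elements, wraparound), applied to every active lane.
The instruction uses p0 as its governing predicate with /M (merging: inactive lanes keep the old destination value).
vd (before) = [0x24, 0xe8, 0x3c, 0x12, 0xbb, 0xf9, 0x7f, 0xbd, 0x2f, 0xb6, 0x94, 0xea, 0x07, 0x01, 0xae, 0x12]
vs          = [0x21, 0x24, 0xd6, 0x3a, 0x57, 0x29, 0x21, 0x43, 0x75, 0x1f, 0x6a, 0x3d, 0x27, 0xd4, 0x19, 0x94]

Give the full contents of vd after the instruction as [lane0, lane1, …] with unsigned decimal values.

vd = [3, 196, 102, 18, 187, 249, 127, 189, 47, 182, 148, 234, 7, 1, 174, 18]

lane count: 128 div 8 = 16
p0[j] = (36+j < 39); true for j=0..2 → 3 lanes set
lane  0: sub(0x24,0x21) ⇒ 0x03
lane  1: sub(0xe8,0x24) ⇒ 0xc4
lane  2: sub(0x3c,0xd6) ⇒ 0x66
lane  3: tail/keep ⇒ 0x12
lane  4: tail/keep ⇒ 0xbb
lane  5: tail/keep ⇒ 0xf9
lane  6: tail/keep ⇒ 0x7f
lane  7: tail/keep ⇒ 0xbd
lane  8: tail/keep ⇒ 0x2f
lane  9: tail/keep ⇒ 0xb6
lane 10: tail/keep ⇒ 0x94
lane 11: tail/keep ⇒ 0xea
lane 12: tail/keep ⇒ 0x07
lane 13: tail/keep ⇒ 0x01
lane 14: tail/keep ⇒ 0xae
lane 15: tail/keep ⇒ 0x12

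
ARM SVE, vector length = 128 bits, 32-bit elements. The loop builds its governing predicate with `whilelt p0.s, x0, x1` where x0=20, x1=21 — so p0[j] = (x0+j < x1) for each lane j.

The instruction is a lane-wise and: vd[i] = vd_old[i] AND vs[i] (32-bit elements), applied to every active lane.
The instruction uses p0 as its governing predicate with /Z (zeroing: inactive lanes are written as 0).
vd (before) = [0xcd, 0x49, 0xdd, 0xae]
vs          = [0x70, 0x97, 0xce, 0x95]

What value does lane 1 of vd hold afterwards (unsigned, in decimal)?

lane count: 128 div 32 = 4
p0[j] = (20+j < 21); true for j=0..0 → 1 lanes set
[0] and(0xcd,0x70) = 0x40
[1] tail/zero = 0x00
[2] tail/zero = 0x00
[3] tail/zero = 0x00

vd[1] = 0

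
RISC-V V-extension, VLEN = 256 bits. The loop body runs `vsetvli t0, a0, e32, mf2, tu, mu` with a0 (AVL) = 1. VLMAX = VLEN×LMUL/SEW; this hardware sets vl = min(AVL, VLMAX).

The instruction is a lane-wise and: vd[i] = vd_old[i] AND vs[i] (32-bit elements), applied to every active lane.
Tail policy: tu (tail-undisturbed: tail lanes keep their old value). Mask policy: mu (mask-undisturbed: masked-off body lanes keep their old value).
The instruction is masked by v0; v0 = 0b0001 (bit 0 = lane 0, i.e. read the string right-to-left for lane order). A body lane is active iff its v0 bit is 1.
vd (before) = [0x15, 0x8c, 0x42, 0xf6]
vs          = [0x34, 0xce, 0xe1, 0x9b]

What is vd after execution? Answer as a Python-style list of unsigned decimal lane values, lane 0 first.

VLMAX = VLEN×LMUL/SEW = 256×1/2/32 = 4
AVL=1 ≤ VLMAX=4, so vl = 1
  i=0: and(0x15,0x34) → 20
  i=1: tail/keep → 140
  i=2: tail/keep → 66
  i=3: tail/keep → 246

vd = [20, 140, 66, 246]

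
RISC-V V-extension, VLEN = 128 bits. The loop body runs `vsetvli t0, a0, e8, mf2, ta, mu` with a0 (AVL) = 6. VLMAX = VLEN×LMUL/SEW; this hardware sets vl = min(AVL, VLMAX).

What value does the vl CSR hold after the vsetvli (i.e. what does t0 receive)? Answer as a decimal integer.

vl = 6

VLMAX = VLEN×LMUL/SEW = 128×1/2/8 = 8
vl = min(AVL, VLMAX) = min(6, 8) = 6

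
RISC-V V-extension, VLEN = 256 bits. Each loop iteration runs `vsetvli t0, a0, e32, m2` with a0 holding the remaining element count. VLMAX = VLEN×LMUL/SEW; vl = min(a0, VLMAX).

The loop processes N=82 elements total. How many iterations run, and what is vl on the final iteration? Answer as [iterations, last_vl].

[iterations, last_vl] = [6, 2]

VLMAX = (256 × 2) / 32 = 16 lanes
N=82: ⌈82/16⌉ = 6 iters; last vl = 82 − 5×16 = 2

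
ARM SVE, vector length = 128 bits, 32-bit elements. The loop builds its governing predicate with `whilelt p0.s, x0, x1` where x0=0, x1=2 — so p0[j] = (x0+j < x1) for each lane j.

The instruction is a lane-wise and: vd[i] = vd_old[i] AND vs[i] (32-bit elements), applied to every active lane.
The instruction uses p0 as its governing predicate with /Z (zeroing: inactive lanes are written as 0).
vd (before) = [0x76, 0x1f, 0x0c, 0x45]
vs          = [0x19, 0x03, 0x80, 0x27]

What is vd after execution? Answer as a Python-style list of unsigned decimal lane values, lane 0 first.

lane count: 128 div 32 = 4
whilelt: lane j active iff 0+j < 2 → j < 2 → 2 active
lane  0: and(0x76,0x19) ⇒ 0x10
lane  1: and(0x1f,0x03) ⇒ 0x03
lane  2: tail/zero ⇒ 0x00
lane  3: tail/zero ⇒ 0x00

vd = [16, 3, 0, 0]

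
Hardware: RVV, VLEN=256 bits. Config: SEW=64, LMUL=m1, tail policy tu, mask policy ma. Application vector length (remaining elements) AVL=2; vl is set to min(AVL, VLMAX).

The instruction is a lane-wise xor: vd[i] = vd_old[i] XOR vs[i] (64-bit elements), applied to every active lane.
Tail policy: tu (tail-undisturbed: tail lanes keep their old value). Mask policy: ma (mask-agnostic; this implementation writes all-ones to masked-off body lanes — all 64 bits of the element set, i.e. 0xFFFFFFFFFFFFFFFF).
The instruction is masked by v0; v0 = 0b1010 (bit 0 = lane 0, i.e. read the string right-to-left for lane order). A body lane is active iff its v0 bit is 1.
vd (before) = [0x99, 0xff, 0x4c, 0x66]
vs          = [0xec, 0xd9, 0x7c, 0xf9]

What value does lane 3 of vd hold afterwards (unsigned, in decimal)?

vd[3] = 102

lanes per group: 256·1/64 = 4
vl = min(AVL, VLMAX) = min(2, 4) = 2
[0] mask-off/ones = 0xffffffffffffffff
[1] xor(0xff,0xd9) = 0x26
[2] tail/keep = 0x4c
[3] tail/keep = 0x66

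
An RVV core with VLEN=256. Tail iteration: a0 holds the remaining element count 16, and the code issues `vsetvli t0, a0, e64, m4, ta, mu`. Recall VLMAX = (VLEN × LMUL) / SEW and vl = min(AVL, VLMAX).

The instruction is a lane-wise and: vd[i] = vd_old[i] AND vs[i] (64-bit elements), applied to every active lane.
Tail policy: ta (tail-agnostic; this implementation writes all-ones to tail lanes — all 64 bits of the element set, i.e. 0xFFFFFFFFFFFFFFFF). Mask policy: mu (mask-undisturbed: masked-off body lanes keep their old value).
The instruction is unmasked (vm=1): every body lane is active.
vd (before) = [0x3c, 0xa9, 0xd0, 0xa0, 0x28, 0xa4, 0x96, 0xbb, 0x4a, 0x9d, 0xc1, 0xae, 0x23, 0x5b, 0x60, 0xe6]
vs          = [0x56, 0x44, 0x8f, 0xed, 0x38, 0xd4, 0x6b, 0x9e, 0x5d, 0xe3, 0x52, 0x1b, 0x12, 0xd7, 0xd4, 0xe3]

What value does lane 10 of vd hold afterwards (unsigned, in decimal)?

VLMAX = VLEN×LMUL/SEW = 256×4/64 = 16
vl ← min(16, 16) = 16
lane  0: and(0x3c,0x56) ⇒ 0x14
lane  1: and(0xa9,0x44) ⇒ 0x00
lane  2: and(0xd0,0x8f) ⇒ 0x80
lane  3: and(0xa0,0xed) ⇒ 0xa0
lane  4: and(0x28,0x38) ⇒ 0x28
lane  5: and(0xa4,0xd4) ⇒ 0x84
lane  6: and(0x96,0x6b) ⇒ 0x02
lane  7: and(0xbb,0x9e) ⇒ 0x9a
lane  8: and(0x4a,0x5d) ⇒ 0x48
lane  9: and(0x9d,0xe3) ⇒ 0x81
lane 10: and(0xc1,0x52) ⇒ 0x40
lane 11: and(0xae,0x1b) ⇒ 0x0a
lane 12: and(0x23,0x12) ⇒ 0x02
lane 13: and(0x5b,0xd7) ⇒ 0x53
lane 14: and(0x60,0xd4) ⇒ 0x40
lane 15: and(0xe6,0xe3) ⇒ 0xe2

vd[10] = 64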